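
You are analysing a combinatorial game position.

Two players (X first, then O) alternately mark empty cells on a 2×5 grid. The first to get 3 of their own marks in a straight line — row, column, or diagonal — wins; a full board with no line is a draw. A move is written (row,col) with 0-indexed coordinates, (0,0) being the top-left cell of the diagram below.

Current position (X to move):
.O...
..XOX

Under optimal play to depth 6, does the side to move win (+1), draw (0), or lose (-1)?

value(.O.../..XOX, X) = 0

[.O.../..XOX] X move#1: (0,0):+0/XO.../..XOX*, (0,2):+0/.OX../..XOX, (0,3):+0/.O.X./..XOX, (0,4):-1/.O..X/..XOX, (1,0):+0/.O.../X.XOX, (1,1):+0/.O.../.XXOX
[XO.../..XOX] O move#2: (0,2):+0/XOO../..XOX*, (0,3):+0/XO.O./..XOX, (0,4):+0/XO..O/..XOX, (1,0):+0/XO.../O.XOX, (1,1):+0/XO.../.OXOX
[XOO../..XOX] X move#3: (0,3):+0/XOOX./..XOX*, (0,4):-1/XOO.X/..XOX, (1,0):-1/XOO../X.XOX, (1,1):-1/XOO../.XXOX
[XOOX./..XOX] O move#4: (0,4):+0/XOOXO/..XOX*, (1,0):+0/XOOX./O.XOX, (1,1):+0/XOOX./.OXOX
[XOOXO/..XOX] X move#5: (1,0):+0/XOOXO/X.XOX*, (1,1):+0/XOOXO/.XXOX
[XOOXO/X.XOX] O move#6: (1,1):+0/XOOXO/XOXOX*
[XOOXO/XOXOX] end (terminal +0, X#7); searched .O.../..XOX to 6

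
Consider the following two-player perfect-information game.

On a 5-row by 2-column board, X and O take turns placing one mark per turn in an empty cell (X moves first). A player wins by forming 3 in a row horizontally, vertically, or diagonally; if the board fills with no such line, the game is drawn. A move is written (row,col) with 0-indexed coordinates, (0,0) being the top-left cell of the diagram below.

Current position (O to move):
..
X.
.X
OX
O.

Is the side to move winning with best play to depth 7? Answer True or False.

O winning at [../X./.X/OX/O.]: True

p1 O@[../X./.X/OX/O.]: (0,0)[O./X./.X/OX/O.]-1 (0,1)[.O/X./.X/OX/O.]-1 (1,1)[../XO/.X/OX/O.]-1 (2,0)[../X./OX/OX/O.]+1* (4,1)[../X./.X/OX/OO]-1
p2 X@[../X./OX/OX/O.] terminal -1; root [../X./.X/OX/O.] d7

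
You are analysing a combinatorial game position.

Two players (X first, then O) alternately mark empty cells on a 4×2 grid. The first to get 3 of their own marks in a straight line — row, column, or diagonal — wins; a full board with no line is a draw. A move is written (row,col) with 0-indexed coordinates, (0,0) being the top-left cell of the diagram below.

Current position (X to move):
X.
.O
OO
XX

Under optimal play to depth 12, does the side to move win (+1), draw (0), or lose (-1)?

value(X./.O/OO/XX, X) = 0

p1 X@[X./.O/OO/XX]: (0,1)[XX/.O/OO/XX]+0* (1,0)[X./XO/OO/XX]-1
p2 O@[XX/.O/OO/XX]: (1,0)[XX/OO/OO/XX]+0*
p3 X@[XX/OO/OO/XX] terminal +0; root [X./.O/OO/XX] d12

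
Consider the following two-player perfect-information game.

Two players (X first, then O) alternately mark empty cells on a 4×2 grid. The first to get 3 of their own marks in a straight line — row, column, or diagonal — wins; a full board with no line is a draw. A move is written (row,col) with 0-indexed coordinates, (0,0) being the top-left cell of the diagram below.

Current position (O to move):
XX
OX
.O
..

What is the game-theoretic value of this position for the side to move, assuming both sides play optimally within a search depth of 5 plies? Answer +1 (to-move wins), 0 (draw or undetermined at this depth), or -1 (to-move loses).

ply 1, O at XX/OX/.O/.. | (2,0)=+0→XX/OX/OO/..*; (3,0)=+0→XX/OX/.O/O.; (3,1)=+0→XX/OX/.O/.O
ply 2, X at XX/OX/OO/.. | (3,0)=+0→XX/OX/OO/X.*; (3,1)=-1→XX/OX/OO/.X
ply 3, O at XX/OX/OO/X. | (3,1)=+0→XX/OX/OO/XO*
ply 4: XX/OX/OO/XO is terminal +0 (X); from XX/OX/.O/.. depth 5

value(XX/OX/.O/.., O) = 0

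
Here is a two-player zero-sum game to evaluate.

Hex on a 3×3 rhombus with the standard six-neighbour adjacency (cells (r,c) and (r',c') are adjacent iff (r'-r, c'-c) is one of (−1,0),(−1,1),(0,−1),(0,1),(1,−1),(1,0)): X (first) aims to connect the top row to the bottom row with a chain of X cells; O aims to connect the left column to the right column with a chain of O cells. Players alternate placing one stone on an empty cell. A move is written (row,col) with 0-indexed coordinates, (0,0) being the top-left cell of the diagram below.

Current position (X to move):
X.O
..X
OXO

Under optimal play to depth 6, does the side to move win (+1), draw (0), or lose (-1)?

value(X.O/..X/OXO, X) = +1

p1 X@[X.O/..X/OXO]: (0,1)[XXO/..X/OXO]-1 (1,0)[X.O/X.X/OXO]-1 (1,1)[X.O/.XX/OXO]+1*
p2 O@[X.O/.XX/OXO]: (0,1)[XOO/.XX/OXO]-1* (1,0)[X.O/OXX/OXO]-1
p3 X@[XOO/.XX/OXO]: (1,0)[XOO/XXX/OXO]+1*
p4 O@[XOO/XXX/OXO] terminal -1; root [X.O/..X/OXO] d6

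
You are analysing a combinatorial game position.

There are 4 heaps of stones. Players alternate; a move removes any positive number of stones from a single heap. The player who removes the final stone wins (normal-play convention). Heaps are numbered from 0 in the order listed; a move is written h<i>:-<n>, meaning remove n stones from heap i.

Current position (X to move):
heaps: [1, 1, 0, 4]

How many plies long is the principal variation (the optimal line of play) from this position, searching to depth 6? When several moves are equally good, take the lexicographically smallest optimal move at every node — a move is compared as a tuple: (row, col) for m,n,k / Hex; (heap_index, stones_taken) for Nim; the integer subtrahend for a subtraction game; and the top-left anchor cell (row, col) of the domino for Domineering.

ply 1, X at (1,1,0,4) | h0:-1=-1→(0,1,0,4); h1:-1=-1→(1,0,0,4); h3:-1=-1→(1,1,0,3); h3:-2=-1→(1,1,0,2); h3:-3=-1→(1,1,0,1); h3:-4=+1→(1,1,0,0)*
ply 2, O at (1,1,0,0) | h0:-1=-1→(0,1,0,0)*; h1:-1=-1→(1,0,0,0)
ply 3, X at (0,1,0,0) | h1:-1=+1→(0,0,0,0)*
ply 4: (0,0,0,0) is terminal -1 (O); from (1,1,0,4) depth 6

PV length from [(1,1,0,4)]: 3 plies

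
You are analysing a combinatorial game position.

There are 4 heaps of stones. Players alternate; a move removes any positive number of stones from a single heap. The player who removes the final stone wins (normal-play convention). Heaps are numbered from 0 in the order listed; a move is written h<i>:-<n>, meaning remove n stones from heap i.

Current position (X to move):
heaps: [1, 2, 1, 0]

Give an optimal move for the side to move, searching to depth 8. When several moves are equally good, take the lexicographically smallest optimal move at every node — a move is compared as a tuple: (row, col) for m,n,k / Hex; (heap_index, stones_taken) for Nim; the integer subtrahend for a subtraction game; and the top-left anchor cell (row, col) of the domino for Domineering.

[(1,2,1,0)] X move#1: h0:-1:-1/(0,2,1,0), h1:-1:-1/(1,1,1,0), h1:-2:+1/(1,0,1,0)*, h2:-1:-1/(1,2,0,0)
[(1,0,1,0)] O move#2: h0:-1:-1/(0,0,1,0)*, h2:-1:-1/(1,0,0,0)
[(0,0,1,0)] X move#3: h2:-1:+1/(0,0,0,0)*
[(0,0,0,0)] end (terminal -1, O#4); searched (1,2,1,0) to 8

X's best at [(1,2,1,0)]: h1:-2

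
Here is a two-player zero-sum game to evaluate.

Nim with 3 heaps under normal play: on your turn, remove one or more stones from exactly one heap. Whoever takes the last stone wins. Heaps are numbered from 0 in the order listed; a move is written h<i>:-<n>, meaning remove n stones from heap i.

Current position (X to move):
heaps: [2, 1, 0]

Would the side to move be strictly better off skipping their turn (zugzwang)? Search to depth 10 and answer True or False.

ply 1, X at (2,1,0) | h0:-1=+1→(1,1,0)*; h0:-2=-1→(0,1,0); h1:-1=-1→(2,0,0)
ply 2, O at (1,1,0) | h0:-1=-1→(0,1,0)*; h1:-1=-1→(1,0,0)
ply 3, X at (0,1,0) | h1:-1=+1→(0,0,0)*
ply 4: (0,0,0) is terminal -1 (O); from (2,1,0) depth 10
pass branch (O moves first from the same position):
  | ply 1, O at (2,1,0) | h0:-1=+1→(1,1,0)*; h0:-2=-1→(0,1,0); h1:-1=-1→(2,0,0)
  | ply 2, X at (1,1,0) | h0:-1=-1→(0,1,0)*; h1:-1=-1→(1,0,0)
  | ply 3, O at (0,1,0) | h1:-1=+1→(0,0,0)*
  | ply 4: (0,0,0) is terminal -1 (X); from (2,1,0) depth 10
X moving scores +1; X passing scores -1

zugzwang((2,1,0), X) = False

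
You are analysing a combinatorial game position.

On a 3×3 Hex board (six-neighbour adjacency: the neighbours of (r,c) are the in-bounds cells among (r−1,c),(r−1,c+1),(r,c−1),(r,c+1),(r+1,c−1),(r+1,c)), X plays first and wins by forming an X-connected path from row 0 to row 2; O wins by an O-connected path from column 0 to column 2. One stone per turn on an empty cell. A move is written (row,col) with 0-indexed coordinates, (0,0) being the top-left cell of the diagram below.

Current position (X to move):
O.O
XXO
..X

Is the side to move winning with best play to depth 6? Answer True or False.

ply 1, X at O.O/XXO/..X | (0,1)=+1→OXO/XXO/..X*; (2,0)=-1→O.O/XXO/X.X; (2,1)=-1→O.O/XXO/.XX
ply 2, O at OXO/XXO/..X | (2,0)=-1→OXO/XXO/O.X*; (2,1)=-1→OXO/XXO/.OX
ply 3, X at OXO/XXO/O.X | (2,1)=+1→OXO/XXO/OXX*
ply 4: OXO/XXO/OXX is terminal -1 (O); from O.O/XXO/..X depth 6

X winning at [O.O/XXO/..X]: True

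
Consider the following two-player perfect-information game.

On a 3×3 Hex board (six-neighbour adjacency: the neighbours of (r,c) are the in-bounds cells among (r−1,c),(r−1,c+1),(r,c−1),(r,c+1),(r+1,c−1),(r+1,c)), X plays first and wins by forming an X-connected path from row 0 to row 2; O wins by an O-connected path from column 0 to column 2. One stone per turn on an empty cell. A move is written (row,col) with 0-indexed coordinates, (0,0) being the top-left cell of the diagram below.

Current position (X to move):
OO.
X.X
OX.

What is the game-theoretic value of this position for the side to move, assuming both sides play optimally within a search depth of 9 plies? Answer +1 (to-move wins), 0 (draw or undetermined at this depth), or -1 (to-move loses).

value(OO./X.X/OX., X) = +1

[OO./X.X/OX.] X move#1: (0,2):+1/OOX/X.X/OX.*, (1,1):-1/OO./XXX/OX., (2,2):-1/OO./X.X/OXX
[OOX/X.X/OX.] end (terminal -1, O#2); searched OO./X.X/OX. to 9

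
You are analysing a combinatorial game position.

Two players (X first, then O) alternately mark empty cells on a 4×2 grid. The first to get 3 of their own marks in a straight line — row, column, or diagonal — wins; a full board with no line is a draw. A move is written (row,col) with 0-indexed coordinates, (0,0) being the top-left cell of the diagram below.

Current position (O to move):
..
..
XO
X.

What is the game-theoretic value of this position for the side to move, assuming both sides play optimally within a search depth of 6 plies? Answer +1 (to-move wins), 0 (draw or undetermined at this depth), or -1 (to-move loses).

value(../../XO/X., O) = 0

p1 O@[../../XO/X.]: (0,0)[O./../XO/X.]-1 (0,1)[.O/../XO/X.]-1 (1,0)[../O./XO/X.]+0* (1,1)[../.O/XO/X.]-1 (3,1)[../../XO/XO]-1
p2 X@[../O./XO/X.]: (0,0)[X./O./XO/X.]-1 (0,1)[.X/O./XO/X.]+0* (1,1)[../OX/XO/X.]+0 (3,1)[../O./XO/XX]+0
p3 O@[.X/O./XO/X.]: (0,0)[OX/O./XO/X.]+0* (1,1)[.X/OO/XO/X.]+0 (3,1)[.X/O./XO/XO]+0
p4 X@[OX/O./XO/X.]: (1,1)[OX/OX/XO/X.]+0* (3,1)[OX/O./XO/XX]+0
p5 O@[OX/OX/XO/X.]: (3,1)[OX/OX/XO/XO]+0*
p6 X@[OX/OX/XO/XO] terminal +0; root [../../XO/X.] d6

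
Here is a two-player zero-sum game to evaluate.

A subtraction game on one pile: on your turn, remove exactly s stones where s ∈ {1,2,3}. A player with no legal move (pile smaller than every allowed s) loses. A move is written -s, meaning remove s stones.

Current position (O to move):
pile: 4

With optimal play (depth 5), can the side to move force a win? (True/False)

ply 1, O at 4 | -1=-1→3*; -2=-1→2; -3=-1→1
ply 2, X at 3 | -1=-1→2; -2=-1→1; -3=+1→0*
ply 3: 0 is terminal -1 (O); from 4 depth 5

O winning at [4]: False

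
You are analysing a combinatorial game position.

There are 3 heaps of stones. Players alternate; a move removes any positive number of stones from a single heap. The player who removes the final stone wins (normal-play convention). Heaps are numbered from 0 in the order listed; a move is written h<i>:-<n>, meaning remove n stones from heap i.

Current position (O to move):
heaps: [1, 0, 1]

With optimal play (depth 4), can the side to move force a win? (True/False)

O winning at [(1,0,1)]: False

ply 1, O at (1,0,1) | h0:-1=-1→(0,0,1)*; h2:-1=-1→(1,0,0)
ply 2, X at (0,0,1) | h2:-1=+1→(0,0,0)*
ply 3: (0,0,0) is terminal -1 (O); from (1,0,1) depth 4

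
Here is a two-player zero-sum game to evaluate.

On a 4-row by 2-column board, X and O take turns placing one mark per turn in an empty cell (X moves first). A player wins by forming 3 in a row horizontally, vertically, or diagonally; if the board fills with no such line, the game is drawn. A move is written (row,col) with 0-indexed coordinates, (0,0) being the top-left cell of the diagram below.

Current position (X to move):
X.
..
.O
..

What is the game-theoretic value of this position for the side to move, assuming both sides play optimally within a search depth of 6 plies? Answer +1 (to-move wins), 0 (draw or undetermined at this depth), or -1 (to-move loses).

value(X./../.O/.., X) = 0

[X./../.O/..] X move#1: (0,1):+0/XX/../.O/..*, (1,0):+0/X./X./.O/.., (1,1):+0/X./.X/.O/.., (2,0):+0/X./../XO/.., (3,0):-1/X./../.O/X., (3,1):+0/X./../.O/.X
[XX/../.O/..] O move#2: (1,0):+0/XX/O./.O/..*, (1,1):+0/XX/.O/.O/.., (2,0):+0/XX/../OO/.., (3,0):+0/XX/../.O/O., (3,1):+0/XX/../.O/.O
[XX/O./.O/..] X move#3: (1,1):+0/XX/OX/.O/..*, (2,0):+0/XX/O./XO/.., (3,0):+0/XX/O./.O/X., (3,1):+0/XX/O./.O/.X
[XX/OX/.O/..] O move#4: (2,0):+0/XX/OX/OO/..*, (3,0):+0/XX/OX/.O/O., (3,1):+0/XX/OX/.O/.O
[XX/OX/OO/..] X move#5: (3,0):+0/XX/OX/OO/X.*, (3,1):-1/XX/OX/OO/.X
[XX/OX/OO/X.] O move#6: (3,1):+0/XX/OX/OO/XO*
[XX/OX/OO/XO] end (terminal +0, X#7); searched X./../.O/.. to 6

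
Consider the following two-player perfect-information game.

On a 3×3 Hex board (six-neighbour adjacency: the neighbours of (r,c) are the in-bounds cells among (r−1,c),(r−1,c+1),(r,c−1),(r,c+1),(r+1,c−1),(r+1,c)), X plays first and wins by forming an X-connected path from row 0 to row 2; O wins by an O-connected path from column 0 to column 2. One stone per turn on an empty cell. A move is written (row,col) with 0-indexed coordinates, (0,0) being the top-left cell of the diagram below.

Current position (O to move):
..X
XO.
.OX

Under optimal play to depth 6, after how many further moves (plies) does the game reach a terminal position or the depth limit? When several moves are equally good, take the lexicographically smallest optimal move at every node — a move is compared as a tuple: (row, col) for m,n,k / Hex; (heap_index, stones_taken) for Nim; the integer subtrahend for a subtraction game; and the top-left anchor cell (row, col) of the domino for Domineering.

p1 O@[..X/XO./.OX]: (0,0)[O.X/XO./.OX]-1* (0,1)[.OX/XO./.OX]-1 (1,2)[..X/XOO/.OX]-1 (2,0)[..X/XO./OOX]-1
p2 X@[O.X/XO./.OX]: (0,1)[OXX/XO./.OX]+1* (1,2)[O.X/XOX/.OX]+1 (2,0)[O.X/XO./XOX]+1
p3 O@[OXX/XO./.OX]: (1,2)[OXX/XOO/.OX]-1* (2,0)[OXX/XO./OOX]-1
p4 X@[OXX/XOO/.OX]: (2,0)[OXX/XOO/XOX]+1*
p5 O@[OXX/XOO/XOX] terminal -1; root [..X/XO./.OX] d6

PV length from [..X/XO./.OX]: 4 plies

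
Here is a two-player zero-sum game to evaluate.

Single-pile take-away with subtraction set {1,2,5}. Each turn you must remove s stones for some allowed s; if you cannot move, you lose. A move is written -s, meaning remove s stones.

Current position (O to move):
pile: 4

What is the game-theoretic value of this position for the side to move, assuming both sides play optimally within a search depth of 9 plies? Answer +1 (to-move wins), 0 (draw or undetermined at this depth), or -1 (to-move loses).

value(4, O) = +1

p1 O@[4]: -1[3]+1* -2[2]-1
p2 X@[3]: -1[2]-1* -2[1]-1
p3 O@[2]: -1[1]-1 -2[0]+1*
p4 X@[0] terminal -1; root [4] d9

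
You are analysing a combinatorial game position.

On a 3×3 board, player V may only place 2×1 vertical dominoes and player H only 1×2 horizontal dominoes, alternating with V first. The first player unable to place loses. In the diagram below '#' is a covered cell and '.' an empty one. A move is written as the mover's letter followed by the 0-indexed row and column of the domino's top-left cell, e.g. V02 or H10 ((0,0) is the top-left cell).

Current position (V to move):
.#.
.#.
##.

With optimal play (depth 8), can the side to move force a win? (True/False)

[.#./.#./##.] V move#1: V00:+1/##./##./##.*, V02:+1/.##/.##/##., V12:+1/.#./.##/###
[##./##./##.] end (terminal -1, H#2); searched .#./.#./##. to 8

V winning at [.#./.#./##.]: True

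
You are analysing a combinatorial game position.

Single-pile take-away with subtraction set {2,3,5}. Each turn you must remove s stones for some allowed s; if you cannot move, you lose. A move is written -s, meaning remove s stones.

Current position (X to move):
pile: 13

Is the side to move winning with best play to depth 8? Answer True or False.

[13] X move#1: -2:-1/11, -3:-1/10, -5:+1/8*
[8] O move#2: -2:-1/6*, -3:-1/5, -5:-1/3
[6] X move#3: -2:-1/4, -3:-1/3, -5:+1/1*
[1] end (terminal -1, O#4); searched 13 to 8

X winning at [13]: True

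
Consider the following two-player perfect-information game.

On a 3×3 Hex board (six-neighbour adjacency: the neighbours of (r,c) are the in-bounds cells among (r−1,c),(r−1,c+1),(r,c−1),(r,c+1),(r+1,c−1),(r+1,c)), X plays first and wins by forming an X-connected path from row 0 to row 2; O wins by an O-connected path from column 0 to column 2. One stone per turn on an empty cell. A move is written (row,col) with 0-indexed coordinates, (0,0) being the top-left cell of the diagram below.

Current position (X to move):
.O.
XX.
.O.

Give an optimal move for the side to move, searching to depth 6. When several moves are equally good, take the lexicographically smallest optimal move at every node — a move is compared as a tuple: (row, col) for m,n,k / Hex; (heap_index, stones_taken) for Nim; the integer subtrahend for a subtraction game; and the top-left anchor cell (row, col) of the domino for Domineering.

X's best at [.O./XX./.O.]: (1,2)

ply 1, X at .O./XX./.O. | (0,0)=-1→XO./XX./.O.; (0,2)=-1→.OX/XX./.O.; (1,2)=+1→.O./XXX/.O.*; (2,0)=+1→.O./XX./XO.; (2,2)=+1→.O./XX./.OX
ply 2, O at .O./XXX/.O. | (0,0)=-1→OO./XXX/.O.*; (0,2)=-1→.OO/XXX/.O.; (2,0)=-1→.O./XXX/OO.; (2,2)=-1→.O./XXX/.OO
ply 3, X at OO./XXX/.O. | (0,2)=+1→OOX/XXX/.O.*; (2,0)=-1→OO./XXX/XO.; (2,2)=-1→OO./XXX/.OX
ply 4, O at OOX/XXX/.O. | (2,0)=-1→OOX/XXX/OO.*; (2,2)=-1→OOX/XXX/.OO
ply 5, X at OOX/XXX/OO. | (2,2)=+1→OOX/XXX/OOX*
ply 6: OOX/XXX/OOX is terminal -1 (O); from .O./XX./.O. depth 6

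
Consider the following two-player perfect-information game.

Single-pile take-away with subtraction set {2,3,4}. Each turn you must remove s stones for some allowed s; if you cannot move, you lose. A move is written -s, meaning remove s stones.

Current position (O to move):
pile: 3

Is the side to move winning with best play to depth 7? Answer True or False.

O winning at [3]: True

[3] O move#1: -2:+1/1*, -3:+1/0
[1] end (terminal -1, X#2); searched 3 to 7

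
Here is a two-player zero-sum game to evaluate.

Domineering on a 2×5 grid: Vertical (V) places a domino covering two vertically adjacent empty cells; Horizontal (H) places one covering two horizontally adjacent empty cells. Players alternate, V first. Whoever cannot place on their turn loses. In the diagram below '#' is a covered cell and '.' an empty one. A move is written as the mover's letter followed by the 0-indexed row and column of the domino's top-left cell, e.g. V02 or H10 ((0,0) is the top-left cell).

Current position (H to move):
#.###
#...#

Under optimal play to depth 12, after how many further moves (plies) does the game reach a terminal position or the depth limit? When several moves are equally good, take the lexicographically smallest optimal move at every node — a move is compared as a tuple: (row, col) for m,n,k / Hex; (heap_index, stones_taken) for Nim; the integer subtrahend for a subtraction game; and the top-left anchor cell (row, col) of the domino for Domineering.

p1 H@[#.###/#...#]: H11[#.###/###.#]+1* H12[#.###/#.###]-1
p2 V@[#.###/###.#] terminal -1; root [#.###/#...#] d12

PV length from [#.###/#...#]: 1 ply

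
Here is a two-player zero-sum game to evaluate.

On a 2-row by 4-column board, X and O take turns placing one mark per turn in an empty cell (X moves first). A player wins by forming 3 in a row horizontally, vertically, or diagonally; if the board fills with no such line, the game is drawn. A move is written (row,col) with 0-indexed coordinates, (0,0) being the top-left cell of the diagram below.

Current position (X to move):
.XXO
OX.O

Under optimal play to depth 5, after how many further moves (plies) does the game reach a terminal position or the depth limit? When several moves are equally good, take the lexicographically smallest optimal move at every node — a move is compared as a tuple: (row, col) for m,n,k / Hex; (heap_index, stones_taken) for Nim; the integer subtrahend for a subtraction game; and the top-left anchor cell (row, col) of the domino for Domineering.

PV length from [.XXO/OX.O]: 1 ply

p1 X@[.XXO/OX.O]: (0,0)[XXXO/OX.O]+1* (1,2)[.XXO/OXXO]+0
p2 O@[XXXO/OX.O] terminal -1; root [.XXO/OX.O] d5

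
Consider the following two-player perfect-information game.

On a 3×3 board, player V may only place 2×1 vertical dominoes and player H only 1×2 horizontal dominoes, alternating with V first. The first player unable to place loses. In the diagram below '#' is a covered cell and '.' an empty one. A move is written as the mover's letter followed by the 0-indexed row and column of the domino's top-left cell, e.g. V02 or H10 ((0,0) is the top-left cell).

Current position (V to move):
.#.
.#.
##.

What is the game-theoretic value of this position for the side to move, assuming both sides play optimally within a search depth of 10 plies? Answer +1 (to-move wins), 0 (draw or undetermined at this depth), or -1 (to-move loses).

ply 1, V at .#./.#./##. | V00=+1→##./##./##.*; V02=+1→.##/.##/##.; V12=+1→.#./.##/###
ply 2: ##./##./##. is terminal -1 (H); from .#./.#./##. depth 10

value(.#./.#./##., V) = +1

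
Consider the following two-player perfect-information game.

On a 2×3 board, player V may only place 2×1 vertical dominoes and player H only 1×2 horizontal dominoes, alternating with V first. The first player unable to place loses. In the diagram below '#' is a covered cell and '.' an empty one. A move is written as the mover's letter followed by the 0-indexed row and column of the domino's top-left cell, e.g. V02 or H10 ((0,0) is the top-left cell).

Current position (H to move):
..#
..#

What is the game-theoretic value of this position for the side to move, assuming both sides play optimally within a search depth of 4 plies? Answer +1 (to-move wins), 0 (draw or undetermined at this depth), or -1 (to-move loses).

value(..#/..#, H) = +1

ply 1, H at ..#/..# | H00=+1→###/..#*; H10=+1→..#/###
ply 2: ###/..# is terminal -1 (V); from ..#/..# depth 4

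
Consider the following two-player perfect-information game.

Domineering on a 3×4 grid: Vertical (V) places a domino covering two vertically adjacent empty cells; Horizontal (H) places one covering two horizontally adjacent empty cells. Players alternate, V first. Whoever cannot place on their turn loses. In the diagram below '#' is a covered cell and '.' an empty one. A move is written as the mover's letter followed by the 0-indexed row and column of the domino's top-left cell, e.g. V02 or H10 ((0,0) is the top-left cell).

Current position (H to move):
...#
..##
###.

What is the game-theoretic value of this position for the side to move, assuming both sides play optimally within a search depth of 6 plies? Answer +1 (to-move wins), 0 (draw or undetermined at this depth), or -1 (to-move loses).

value(...#/..##/###., H) = +1

p1 H@[...#/..##/###.]: H00[##.#/..##/###.]+1* H01[.###/..##/###.]-1 H10[...#/####/###.]+1
p2 V@[##.#/..##/###.] terminal -1; root [...#/..##/###.] d6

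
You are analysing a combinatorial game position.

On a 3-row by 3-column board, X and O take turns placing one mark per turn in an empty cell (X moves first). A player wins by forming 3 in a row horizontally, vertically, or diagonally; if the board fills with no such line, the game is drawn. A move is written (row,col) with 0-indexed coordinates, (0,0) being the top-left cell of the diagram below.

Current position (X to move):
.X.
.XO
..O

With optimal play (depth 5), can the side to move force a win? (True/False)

[.X./.XO/..O] X move#1: (0,0):-1/XX./.XO/..O, (0,2):+1/.XX/.XO/..O*, (1,0):-1/.X./XXO/..O, (2,0):-1/.X./.XO/X.O, (2,1):+1/.X./.XO/.XO
[.XX/.XO/..O] O move#2: (0,0):-1/OXX/.XO/..O*, (1,0):-1/.XX/OXO/..O, (2,0):-1/.XX/.XO/O.O, (2,1):-1/.XX/.XO/.OO
[OXX/.XO/..O] X move#3: (1,0):+1/OXX/XXO/..O*, (2,0):+1/OXX/.XO/X.O, (2,1):+1/OXX/.XO/.XO
[OXX/XXO/..O] O move#4: (2,0):-1/OXX/XXO/O.O*, (2,1):-1/OXX/XXO/.OO
[OXX/XXO/O.O] X move#5: (2,1):+1/OXX/XXO/OXO*
[OXX/XXO/OXO] end (terminal -1, O#6); searched .X./.XO/..O to 5

X winning at [.X./.XO/..O]: True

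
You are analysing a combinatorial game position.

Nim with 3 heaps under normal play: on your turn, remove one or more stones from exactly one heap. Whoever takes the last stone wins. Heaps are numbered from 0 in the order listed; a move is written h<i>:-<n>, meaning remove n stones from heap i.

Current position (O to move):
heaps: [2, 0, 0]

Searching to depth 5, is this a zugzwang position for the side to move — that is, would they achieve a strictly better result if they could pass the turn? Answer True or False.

ply 1, O at (2,0,0) | h0:-1=-1→(1,0,0); h0:-2=+1→(0,0,0)*
ply 2: (0,0,0) is terminal -1 (X); from (2,0,0) depth 5
if O skipped the turn, X would face:
~ ply 1, X at (2,0,0) | h0:-1=-1→(1,0,0); h0:-2=+1→(0,0,0)*
~ ply 2: (0,0,0) is terminal -1 (O); from (2,0,0) depth 5
compare (O): move=+1 vs pass=-1

zugzwang((2,0,0), O) = False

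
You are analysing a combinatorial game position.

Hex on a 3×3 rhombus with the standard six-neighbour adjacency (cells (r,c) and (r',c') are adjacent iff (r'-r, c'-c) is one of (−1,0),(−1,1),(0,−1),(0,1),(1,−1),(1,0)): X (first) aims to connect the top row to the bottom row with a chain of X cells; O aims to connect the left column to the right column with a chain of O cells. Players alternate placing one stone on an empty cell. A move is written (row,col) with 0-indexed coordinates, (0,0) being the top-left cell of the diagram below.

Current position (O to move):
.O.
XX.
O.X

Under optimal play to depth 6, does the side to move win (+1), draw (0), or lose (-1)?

p1 O@[.O./XX./O.X]: (0,0)[OO./XX./O.X]-1* (0,2)[.OO/XX./O.X]-1 (1,2)[.O./XXO/O.X]-1 (2,1)[.O./XX./OOX]-1
p2 X@[OO./XX./O.X]: (0,2)[OOX/XX./O.X]+1* (1,2)[OO./XXX/O.X]-1 (2,1)[OO./XX./OXX]-1
p3 O@[OOX/XX./O.X]: (1,2)[OOX/XXO/O.X]-1* (2,1)[OOX/XX./OOX]-1
p4 X@[OOX/XXO/O.X]: (2,1)[OOX/XXO/OXX]+1*
p5 O@[OOX/XXO/OXX] terminal -1; root [.O./XX./O.X] d6

value(.O./XX./O.X, O) = -1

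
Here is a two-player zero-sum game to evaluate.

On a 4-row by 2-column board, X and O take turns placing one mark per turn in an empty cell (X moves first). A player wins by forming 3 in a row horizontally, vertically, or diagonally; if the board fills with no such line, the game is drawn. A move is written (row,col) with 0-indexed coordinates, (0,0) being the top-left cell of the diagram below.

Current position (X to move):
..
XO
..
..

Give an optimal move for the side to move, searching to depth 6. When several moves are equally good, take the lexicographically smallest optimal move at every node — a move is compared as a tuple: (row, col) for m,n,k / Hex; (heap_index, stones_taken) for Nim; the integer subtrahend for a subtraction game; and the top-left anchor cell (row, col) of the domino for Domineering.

[../XO/../..] X move#1: (0,0):+0/X./XO/../.., (0,1):+0/.X/XO/../.., (2,0):+1/../XO/X./..*, (2,1):+0/../XO/.X/.., (3,0):+0/../XO/../X., (3,1):+0/../XO/../.X
[../XO/X./..] O move#2: (0,0):-1/O./XO/X./..*, (0,1):-1/.O/XO/X./.., (2,1):-1/../XO/XO/.., (3,0):-1/../XO/X./O., (3,1):-1/../XO/X./.O
[O./XO/X./..] X move#3: (0,1):+0/OX/XO/X./.., (2,1):+0/O./XO/XX/.., (3,0):+1/O./XO/X./X.*, (3,1):+0/O./XO/X./.X
[O./XO/X./X.] end (terminal -1, O#4); searched ../XO/../.. to 6

X's best at [../XO/../..]: (2,0)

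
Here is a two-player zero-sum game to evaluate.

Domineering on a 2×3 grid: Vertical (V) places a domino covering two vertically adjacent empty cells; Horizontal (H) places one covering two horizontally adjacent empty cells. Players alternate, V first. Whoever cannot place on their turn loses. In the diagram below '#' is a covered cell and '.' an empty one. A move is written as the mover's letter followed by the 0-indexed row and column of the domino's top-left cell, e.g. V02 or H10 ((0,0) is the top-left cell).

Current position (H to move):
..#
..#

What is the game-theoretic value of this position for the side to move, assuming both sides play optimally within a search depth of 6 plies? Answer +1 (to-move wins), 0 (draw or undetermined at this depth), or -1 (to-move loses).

[..#/..#] H move#1: H00:+1/###/..#*, H10:+1/..#/###
[###/..#] end (terminal -1, V#2); searched ..#/..# to 6

value(..#/..#, H) = +1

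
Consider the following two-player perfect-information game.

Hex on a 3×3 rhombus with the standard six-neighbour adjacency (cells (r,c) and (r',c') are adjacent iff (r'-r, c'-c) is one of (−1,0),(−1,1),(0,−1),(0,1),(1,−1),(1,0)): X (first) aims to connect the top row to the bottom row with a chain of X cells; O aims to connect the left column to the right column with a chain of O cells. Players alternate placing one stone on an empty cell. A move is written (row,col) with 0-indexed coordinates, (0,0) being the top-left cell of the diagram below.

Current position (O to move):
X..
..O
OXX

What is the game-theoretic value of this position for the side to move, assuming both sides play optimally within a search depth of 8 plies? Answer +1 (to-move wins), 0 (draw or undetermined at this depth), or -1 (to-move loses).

value(X../..O/OXX, O) = +1

ply 1, O at X../..O/OXX | (0,1)=-1→XO./..O/OXX; (0,2)=-1→X.O/..O/OXX; (1,0)=-1→X../O.O/OXX; (1,1)=+1→X../.OO/OXX*
ply 2: X../.OO/OXX is terminal -1 (X); from X../..O/OXX depth 8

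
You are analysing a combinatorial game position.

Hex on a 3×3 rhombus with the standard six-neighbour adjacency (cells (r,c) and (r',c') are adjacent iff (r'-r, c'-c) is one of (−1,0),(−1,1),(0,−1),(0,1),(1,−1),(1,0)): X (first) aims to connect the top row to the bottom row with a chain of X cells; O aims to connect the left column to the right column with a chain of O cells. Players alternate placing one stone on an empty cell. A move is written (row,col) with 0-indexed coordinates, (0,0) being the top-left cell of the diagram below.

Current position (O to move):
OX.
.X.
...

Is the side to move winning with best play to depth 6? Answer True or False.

O winning at [OX./.X./...]: False

ply 1, O at OX./.X./... | (0,2)=-1→OXO/.X./...*; (1,0)=-1→OX./OX./...; (1,2)=-1→OX./.XO/...; (2,0)=-1→OX./.X./O..; (2,1)=-1→OX./.X./.O.; (2,2)=-1→OX./.X./..O
ply 2, X at OXO/.X./... | (1,0)=+1→OXO/XX./...*; (1,2)=+1→OXO/.XX/...; (2,0)=+1→OXO/.X./X..; (2,1)=+1→OXO/.X./.X.; (2,2)=+1→OXO/.X./..X
ply 3, O at OXO/XX./... | (1,2)=-1→OXO/XXO/...*; (2,0)=-1→OXO/XX./O..; (2,1)=-1→OXO/XX./.O.; (2,2)=-1→OXO/XX./..O
ply 4, X at OXO/XXO/... | (2,0)=+1→OXO/XXO/X..*; (2,1)=+1→OXO/XXO/.X.; (2,2)=+1→OXO/XXO/..X
ply 5: OXO/XXO/X.. is terminal -1 (O); from OX./.X./... depth 6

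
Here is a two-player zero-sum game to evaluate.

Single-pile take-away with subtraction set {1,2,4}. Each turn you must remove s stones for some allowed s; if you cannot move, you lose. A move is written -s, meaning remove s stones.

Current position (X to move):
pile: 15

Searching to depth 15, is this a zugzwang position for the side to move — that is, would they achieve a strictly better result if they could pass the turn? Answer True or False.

zugzwang(15, X) = True

p1 X@[15]: -1[14]-1* -2[13]-1 -4[11]-1
p2 O@[14]: -1[13]-1 -2[12]+1* -4[10]-1
p3 X@[12]: -1[11]-1* -2[10]-1 -4[8]-1
p4 O@[11]: -1[10]-1 -2[9]+1* -4[7]-1
p5 X@[9]: -1[8]-1* -2[7]-1 -4[5]-1
p6 O@[8]: -1[7]-1 -2[6]+1* -4[4]-1
p7 X@[6]: -1[5]-1* -2[4]-1 -4[2]-1
p8 O@[5]: -1[4]-1 -2[3]+1* -4[1]-1
p9 X@[3]: -1[2]-1* -2[1]-1
p10 O@[2]: -1[1]-1 -2[0]+1*
p11 X@[0] terminal -1; root [15] d15
suppose X passes — search the same position with O to move:
pass> p1 O@[15]: -1[14]-1* -2[13]-1 -4[11]-1
pass> p2 X@[14]: -1[13]-1 -2[12]+1* -4[10]-1
pass> p3 O@[12]: -1[11]-1* -2[10]-1 -4[8]-1
pass> p4 X@[11]: -1[10]-1 -2[9]+1* -4[7]-1
pass> p5 O@[9]: -1[8]-1* -2[7]-1 -4[5]-1
pass> p6 X@[8]: -1[7]-1 -2[6]+1* -4[4]-1
pass> p7 O@[6]: -1[5]-1* -2[4]-1 -4[2]-1
pass> p8 X@[5]: -1[4]-1 -2[3]+1* -4[1]-1
pass> p9 O@[3]: -1[2]-1* -2[1]-1
pass> p10 X@[2]: -1[1]-1 -2[0]+1*
pass> p11 O@[0] terminal -1; root [15] d15
for X: play -1, pass +1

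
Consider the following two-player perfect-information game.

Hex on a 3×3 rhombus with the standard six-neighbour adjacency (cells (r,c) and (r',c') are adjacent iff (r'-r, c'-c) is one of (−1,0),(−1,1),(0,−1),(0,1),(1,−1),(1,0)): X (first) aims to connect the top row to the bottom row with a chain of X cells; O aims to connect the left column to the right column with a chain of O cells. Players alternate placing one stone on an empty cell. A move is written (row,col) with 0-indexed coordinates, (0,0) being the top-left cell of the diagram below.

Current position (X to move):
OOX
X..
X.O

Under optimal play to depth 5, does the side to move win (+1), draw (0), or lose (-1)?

p1 X@[OOX/X../X.O]: (1,1)[OOX/XX./X.O]+1* (1,2)[OOX/X.X/X.O]+1 (2,1)[OOX/X../XXO]+1
p2 O@[OOX/XX./X.O] terminal -1; root [OOX/X../X.O] d5

value(OOX/X../X.O, X) = +1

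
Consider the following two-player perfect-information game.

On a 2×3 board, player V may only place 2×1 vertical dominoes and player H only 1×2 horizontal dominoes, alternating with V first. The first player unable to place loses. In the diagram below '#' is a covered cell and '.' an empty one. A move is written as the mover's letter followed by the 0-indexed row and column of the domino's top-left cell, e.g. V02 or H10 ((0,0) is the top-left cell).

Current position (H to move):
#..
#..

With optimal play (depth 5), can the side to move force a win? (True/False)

[#../#..] H move#1: H01:+1/###/#..*, H11:+1/#../###
[###/#..] end (terminal -1, V#2); searched #../#.. to 5

H winning at [#../#..]: True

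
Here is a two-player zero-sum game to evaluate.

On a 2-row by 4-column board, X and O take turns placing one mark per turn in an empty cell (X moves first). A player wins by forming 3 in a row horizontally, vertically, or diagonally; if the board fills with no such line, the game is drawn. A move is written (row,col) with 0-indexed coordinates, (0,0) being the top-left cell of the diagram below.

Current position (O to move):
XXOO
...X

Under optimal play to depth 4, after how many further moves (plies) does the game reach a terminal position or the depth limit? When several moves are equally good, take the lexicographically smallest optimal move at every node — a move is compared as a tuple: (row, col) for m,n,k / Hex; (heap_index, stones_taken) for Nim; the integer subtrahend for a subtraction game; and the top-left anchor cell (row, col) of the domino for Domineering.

PV length from [XXOO/...X]: 3 plies

[XXOO/...X] O move#1: (1,0):+0/XXOO/O..X*, (1,1):+0/XXOO/.O.X, (1,2):+0/XXOO/..OX
[XXOO/O..X] X move#2: (1,1):+0/XXOO/OX.X*, (1,2):+0/XXOO/O.XX
[XXOO/OX.X] O move#3: (1,2):+0/XXOO/OXOX*
[XXOO/OXOX] end (terminal +0, X#4); searched XXOO/...X to 4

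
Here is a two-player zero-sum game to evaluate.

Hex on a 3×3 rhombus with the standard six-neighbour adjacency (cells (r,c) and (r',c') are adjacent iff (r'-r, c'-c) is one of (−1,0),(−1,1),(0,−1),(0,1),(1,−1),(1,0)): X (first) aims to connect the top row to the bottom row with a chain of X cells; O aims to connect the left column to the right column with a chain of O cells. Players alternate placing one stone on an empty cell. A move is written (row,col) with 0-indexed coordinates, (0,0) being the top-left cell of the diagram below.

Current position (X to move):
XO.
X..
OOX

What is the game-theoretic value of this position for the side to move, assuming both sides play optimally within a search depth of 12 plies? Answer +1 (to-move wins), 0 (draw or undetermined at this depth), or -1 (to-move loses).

p1 X@[XO./X../OOX]: (0,2)[XOX/X../OOX]-1 (1,1)[XO./XX./OOX]-1 (1,2)[XO./X.X/OOX]+1*
p2 O@[XO./X.X/OOX]: (0,2)[XOO/X.X/OOX]-1* (1,1)[XO./XOX/OOX]-1
p3 X@[XOO/X.X/OOX]: (1,1)[XOO/XXX/OOX]+1*
p4 O@[XOO/XXX/OOX] terminal -1; root [XO./X../OOX] d12

value(XO./X../OOX, X) = +1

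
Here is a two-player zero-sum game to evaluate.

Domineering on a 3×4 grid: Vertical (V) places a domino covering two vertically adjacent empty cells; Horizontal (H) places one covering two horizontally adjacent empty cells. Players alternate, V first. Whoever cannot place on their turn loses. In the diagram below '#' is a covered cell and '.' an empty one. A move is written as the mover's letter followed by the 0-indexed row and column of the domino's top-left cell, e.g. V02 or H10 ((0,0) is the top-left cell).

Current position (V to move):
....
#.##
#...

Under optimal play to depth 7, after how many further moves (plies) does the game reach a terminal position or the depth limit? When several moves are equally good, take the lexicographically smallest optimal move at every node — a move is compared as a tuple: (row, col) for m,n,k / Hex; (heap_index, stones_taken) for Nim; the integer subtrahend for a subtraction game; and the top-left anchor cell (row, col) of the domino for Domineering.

[..../#.##/#...] V move#1: V01:-1/.#../####/#...*, V11:-1/..../####/##..
[.#../####/#...] H move#2: H02:+1/.###/####/#...*, H21:+1/.#../####/###., H22:+1/.#../####/#.##
[.###/####/#...] end (terminal -1, V#3); searched ..../#.##/#... to 7

PV length from [..../#.##/#...]: 2 plies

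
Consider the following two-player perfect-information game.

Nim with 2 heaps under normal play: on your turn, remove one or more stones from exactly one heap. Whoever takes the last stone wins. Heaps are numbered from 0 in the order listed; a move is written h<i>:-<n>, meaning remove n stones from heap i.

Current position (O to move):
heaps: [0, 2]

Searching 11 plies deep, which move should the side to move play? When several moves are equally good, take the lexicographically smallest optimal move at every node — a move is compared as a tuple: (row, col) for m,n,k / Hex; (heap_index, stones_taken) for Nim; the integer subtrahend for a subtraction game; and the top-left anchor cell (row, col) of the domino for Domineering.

ply 1, O at (0,2) | h1:-1=-1→(0,1); h1:-2=+1→(0,0)*
ply 2: (0,0) is terminal -1 (X); from (0,2) depth 11

O's best at [(0,2)]: h1:-2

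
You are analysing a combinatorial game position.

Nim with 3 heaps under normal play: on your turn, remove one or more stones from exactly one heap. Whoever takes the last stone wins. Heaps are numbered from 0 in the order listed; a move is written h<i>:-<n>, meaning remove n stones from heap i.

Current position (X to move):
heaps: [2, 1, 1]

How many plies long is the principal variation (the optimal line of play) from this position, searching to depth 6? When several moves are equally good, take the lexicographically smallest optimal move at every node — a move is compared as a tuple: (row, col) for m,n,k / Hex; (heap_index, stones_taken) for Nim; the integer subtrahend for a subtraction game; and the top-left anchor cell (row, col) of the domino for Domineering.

PV length from [(2,1,1)]: 3 plies

p1 X@[(2,1,1)]: h0:-1[(1,1,1)]-1 h0:-2[(0,1,1)]+1* h1:-1[(2,0,1)]-1 h2:-1[(2,1,0)]-1
p2 O@[(0,1,1)]: h1:-1[(0,0,1)]-1* h2:-1[(0,1,0)]-1
p3 X@[(0,0,1)]: h2:-1[(0,0,0)]+1*
p4 O@[(0,0,0)] terminal -1; root [(2,1,1)] d6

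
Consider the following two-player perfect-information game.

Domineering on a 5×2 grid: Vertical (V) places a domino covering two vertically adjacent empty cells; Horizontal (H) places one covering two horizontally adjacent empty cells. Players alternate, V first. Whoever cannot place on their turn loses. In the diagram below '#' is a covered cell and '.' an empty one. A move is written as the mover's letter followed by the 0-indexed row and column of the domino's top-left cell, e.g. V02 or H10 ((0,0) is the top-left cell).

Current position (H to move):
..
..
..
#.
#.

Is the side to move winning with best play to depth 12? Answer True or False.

H winning at [../../../#./#.]: True

p1 H@[../../../#./#.]: H00[##/../../#./#.]-1 H10[../##/../#./#.]+1* H20[../../##/#./#.]-1
p2 V@[../##/../#./#.]: V21[../##/.#/##/#.]-1* V31[../##/../##/##]-1
p3 H@[../##/.#/##/#.]: H00[##/##/.#/##/#.]+1*
p4 V@[##/##/.#/##/#.] terminal -1; root [../../../#./#.] d12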